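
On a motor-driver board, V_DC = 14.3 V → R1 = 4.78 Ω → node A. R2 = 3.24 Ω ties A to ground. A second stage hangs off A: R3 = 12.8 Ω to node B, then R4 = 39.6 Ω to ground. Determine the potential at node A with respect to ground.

Node A sees R2 in parallel with the series input of stage 2, R3 + R4 = 52.40 Ω.
R2 ‖ (R3+R4) = 3.051 Ω.
First divider: V_A = V_DC · 3.051/(4.78 + 3.051) = 5.572 V.

V_A ≈ 5.57 V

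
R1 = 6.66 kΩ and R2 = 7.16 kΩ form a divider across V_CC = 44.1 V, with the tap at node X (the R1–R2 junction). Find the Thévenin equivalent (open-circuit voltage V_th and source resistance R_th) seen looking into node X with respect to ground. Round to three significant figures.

V_th ≈ 22.8 V, R_th ≈ 3.45 kΩ

Open-circuit (no load on X): V_th = V_CC · R2/(R1 + R2) = 44.1 × 7.16/(6.660 + 7.16) = 22.85 V.
Zeroing V_CC shorts the top of R1 to ground, so R_th = R1 ‖ R2 = 3.450 kΩ.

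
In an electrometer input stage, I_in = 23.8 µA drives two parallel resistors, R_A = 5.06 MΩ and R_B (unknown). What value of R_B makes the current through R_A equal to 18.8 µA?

R_B ≈ 19.0 MΩ

Two-branch current divider: I_A = I_in · R_B/(R_A + R_B).
18.8/23.8 = R_B/(R_A + R_B) → R_B = R_A · (0.7899)/(1 − 0.7899) = 5.06 × 3.760 = 19.03 MΩ.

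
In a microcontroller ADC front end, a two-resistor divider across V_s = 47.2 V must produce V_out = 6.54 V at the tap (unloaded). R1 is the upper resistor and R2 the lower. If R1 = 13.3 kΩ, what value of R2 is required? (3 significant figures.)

The divider ratio is R2/(R1+R2) = 6.54/47.2 = 0.1386.
Rearranging, R2 = R1·k/(1−k) = 13.3 × 0.1608 = 2.139 kΩ.

R2 ≈ 2.14 kΩ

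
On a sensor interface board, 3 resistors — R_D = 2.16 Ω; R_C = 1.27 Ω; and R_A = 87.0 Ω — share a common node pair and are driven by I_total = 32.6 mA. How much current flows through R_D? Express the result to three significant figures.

ΣG = 1/2.16 + 1/1.27 + 1/87.0 = 1.262.
Current divider: I(R_D) = I_total · G_k/ΣG = 32.6 × (0.4630/1.262) = 32.6 × 0.3669 = 11.96 mA.

I ≈ 12.0 mA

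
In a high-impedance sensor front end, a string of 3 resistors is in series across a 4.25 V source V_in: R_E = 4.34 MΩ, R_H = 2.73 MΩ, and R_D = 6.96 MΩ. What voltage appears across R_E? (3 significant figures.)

Total series resistance ΣR = 4.34 + 2.73 + 6.96 = 14.03 MΩ.
By the voltage-divider rule, V = 4.25 × 4.340/14.03 = 1.315 V.

V ≈ 1.31 V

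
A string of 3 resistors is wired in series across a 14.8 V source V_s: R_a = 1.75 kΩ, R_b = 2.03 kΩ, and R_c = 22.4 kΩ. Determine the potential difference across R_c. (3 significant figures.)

Series total: ΣR = 1.75 + 2.03 + 22.4 = 26.18 kΩ.
Voltage divider: V = V_s · (22.40 / 26.18) = 14.8 × 0.8556 = 12.66 V.

V ≈ 12.7 V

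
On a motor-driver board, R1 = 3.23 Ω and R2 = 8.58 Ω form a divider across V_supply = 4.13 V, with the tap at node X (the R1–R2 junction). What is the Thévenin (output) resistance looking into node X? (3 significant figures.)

Zeroing V_supply shorts the top of R1 to ground, so R_th = R1 ‖ R2 = 2.347 Ω.

R_th ≈ 2.35 Ω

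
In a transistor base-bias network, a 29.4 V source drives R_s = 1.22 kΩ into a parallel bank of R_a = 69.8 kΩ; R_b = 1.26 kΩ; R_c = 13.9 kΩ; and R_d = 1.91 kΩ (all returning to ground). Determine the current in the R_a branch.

I ≈ 0.155 mA

Combine the parallel branches: R_p = (1/69.8 + 1/1.26 + 1/13.9 + 1/1.91)⁻¹ = 0.7125 kΩ.
Node voltage V_A = V_DC · R_p/(R_s + R_p) = 29.4 × 0.3687 = 10.84 V.
Branch current I = V_A/R_a = 10.84/69.8 = 0.1553 mA.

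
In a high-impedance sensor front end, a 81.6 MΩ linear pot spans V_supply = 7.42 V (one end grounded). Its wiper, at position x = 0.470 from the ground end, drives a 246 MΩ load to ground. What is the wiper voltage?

V_out ≈ 3.22 V

Lower segment x·R_p = 38.35 MΩ; upper segment (1−x)·R_p = 43.25 MΩ.
(x·R_p) ‖ R_L = 33.18 MΩ.
Loaded-divider output: V_out = 7.42 × 0.4341 = 3.221 V.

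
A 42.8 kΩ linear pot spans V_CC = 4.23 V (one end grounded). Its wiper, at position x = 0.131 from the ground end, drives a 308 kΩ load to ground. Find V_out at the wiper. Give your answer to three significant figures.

The pot divides into 37.19 kΩ above the wiper and 5.607 kΩ below.
(x·R_p) ‖ R_L = 5.507 kΩ.
Then V_out = V_CC · 5.507/(37.19 + 5.507) = 0.5455 V.
(Unloaded: V_out = x·V_CC = 0.554 V.)

V_out ≈ 0.546 V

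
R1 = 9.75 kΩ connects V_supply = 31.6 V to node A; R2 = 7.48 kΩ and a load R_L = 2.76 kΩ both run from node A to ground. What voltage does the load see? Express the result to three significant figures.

V_out ≈ 5.41 V

First combine the lower leg with the load: R2 ‖ R_L = 2.016 kΩ.
Now apply the divider: V_out = 31.6 × 0.1713 = 5.415 V.
(Unloaded it would be 13.7 V; the load pulls it down.)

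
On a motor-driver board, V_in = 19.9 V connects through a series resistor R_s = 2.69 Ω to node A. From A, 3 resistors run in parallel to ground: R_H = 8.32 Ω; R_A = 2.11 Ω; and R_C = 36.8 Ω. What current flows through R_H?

I ≈ 0.895 A

Parallel bank: R_p = 1/(1/8.32 + 1/2.11 + 1/36.8) = 1.610 Ω.
V_A by voltage divider: V_A = 19.9 × 1.610/(2.69 + 1.610) = 7.450 V.
Branch current I = V_A/R_H = 7.450/8.32 = 0.8954 A.
(Equivalently: I_total = 4.628 A, then current-divider fraction G_k/ΣG = 0.1935.)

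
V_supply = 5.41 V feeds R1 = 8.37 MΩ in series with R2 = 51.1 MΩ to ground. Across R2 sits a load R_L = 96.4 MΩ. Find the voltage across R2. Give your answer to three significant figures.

V_out ≈ 4.33 V

R2 ‖ R_L = (51.1 × 96.4)/(51.1 + 96.4) = 33.40 MΩ.
Voltage divider with the loaded lower leg: V_out = 5.41 × 33.40/(8.37 + 33.40) = 5.41 × 0.7996 = 4.326 V.
(Unloaded it would be 4.65 V; the load pulls it down.)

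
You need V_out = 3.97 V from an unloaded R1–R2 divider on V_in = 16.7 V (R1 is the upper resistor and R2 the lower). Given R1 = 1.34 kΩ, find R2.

V_out/V_in = R2/(R1+R2) = 0.2377.
So R2 = R1 · V_out/(V_in − V_out) = 1.34 × 3.97/(16.7 − 3.97) = 1.34 × 0.3119 = 0.4179 kΩ.

R2 ≈ 0.418 kΩ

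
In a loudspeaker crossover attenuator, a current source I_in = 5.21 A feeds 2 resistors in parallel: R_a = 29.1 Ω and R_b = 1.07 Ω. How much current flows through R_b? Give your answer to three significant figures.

Two-branch current divider: I_k = I_in · R_other/(R_1 + R_2).
I(R_b) = 5.21 × 29.1/(29.1 + 1.07) = 5.21 × 0.9645 = 5.025 A.

I ≈ 5.03 A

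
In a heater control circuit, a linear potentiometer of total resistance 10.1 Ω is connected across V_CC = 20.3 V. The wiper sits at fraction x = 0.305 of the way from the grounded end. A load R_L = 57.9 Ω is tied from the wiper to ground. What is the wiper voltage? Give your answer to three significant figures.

Split the track: R_lower = x·R_p = 3.080 Ω, R_upper = (1−x)·R_p = 7.020 Ω.
Lower segment in parallel with the load: 3.080 ‖ 57.9 = 2.925 Ω.
V_out = 20.3 × 2.925/(7.020 + 2.925) = 5.971 V.
(Unloaded: V_out = x·V_CC = 6.19 V.)

V_out ≈ 5.97 V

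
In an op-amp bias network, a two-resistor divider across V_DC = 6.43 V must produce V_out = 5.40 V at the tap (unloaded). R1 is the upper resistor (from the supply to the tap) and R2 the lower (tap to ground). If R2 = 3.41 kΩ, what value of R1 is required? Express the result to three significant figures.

R1 ≈ 0.650 kΩ

V_out/V_DC = R2/(R1+R2) = 0.8398.
So R1 = R2 · (V_DC/V_out − 1) = 3.41 × (6.43/5.40 − 1) = 3.41 × 0.1907 = 0.6504 kΩ.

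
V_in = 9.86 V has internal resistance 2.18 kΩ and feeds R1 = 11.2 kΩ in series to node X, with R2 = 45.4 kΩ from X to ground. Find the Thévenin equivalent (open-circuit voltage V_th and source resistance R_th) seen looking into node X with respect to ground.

R1' = 2.18 + 11.2 = 13.38 kΩ (source resistance + R1).
Open-circuit (no load on X): V_th = V_in · R2/(R1' + R2) = 9.86 × 45.4/(13.38 + 45.4) = 7.616 V.
Looking into X with the source shorted: R_th = R1'·R2/(R1'+R2) = 13.38 × 45.4/58.78 = 10.33 kΩ.

V_th ≈ 7.62 V, R_th ≈ 10.3 kΩ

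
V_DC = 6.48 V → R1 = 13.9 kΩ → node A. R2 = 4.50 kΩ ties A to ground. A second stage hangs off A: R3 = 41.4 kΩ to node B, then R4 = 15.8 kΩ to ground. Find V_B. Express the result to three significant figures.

The second stage (R3 + R4 = 57.20 kΩ) loads node A in parallel with R2.
R2 ‖ (R3+R4) = 4.172 kΩ.
V_A = 6.48 × 4.172/(13.9 + 4.172) = 1.496 V.
V_B = V_A × 0.2762 = 0.4132 V.

V_B ≈ 0.413 V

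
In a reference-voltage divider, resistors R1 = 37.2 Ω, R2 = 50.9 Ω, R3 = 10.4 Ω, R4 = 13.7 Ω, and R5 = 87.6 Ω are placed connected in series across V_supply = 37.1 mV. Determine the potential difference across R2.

V ≈ 9.45 mV

Total series resistance ΣR = 37.2 + 50.9 + 10.4 + 13.7 + 87.6 = 199.8 Ω.
Voltage divider: V = V_supply · (50.90 / 199.8) = 37.1 × 0.2548 = 9.451 mV.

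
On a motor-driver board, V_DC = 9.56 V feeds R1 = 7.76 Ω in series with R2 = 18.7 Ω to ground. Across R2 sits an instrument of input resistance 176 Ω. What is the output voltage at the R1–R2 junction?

The load sits in parallel with R2, giving an effective lower resistance R2' = R2·R_L/(R2+R_L) = 16.90 Ω.
Now apply the divider: V_out = 9.56 × 0.6854 = 6.552 V.
(Unloaded it would be 6.76 V; the load pulls it down.)

V_out ≈ 6.55 V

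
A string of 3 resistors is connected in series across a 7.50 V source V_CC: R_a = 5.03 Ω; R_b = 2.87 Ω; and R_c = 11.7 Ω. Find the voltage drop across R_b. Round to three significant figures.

Series total: ΣR = 5.03 + 2.87 + 11.7 = 19.60 Ω.
Voltage divider: V = V_CC · (2.870 / 19.60) = 7.50 × 0.1464 = 1.098 V.

V ≈ 1.10 V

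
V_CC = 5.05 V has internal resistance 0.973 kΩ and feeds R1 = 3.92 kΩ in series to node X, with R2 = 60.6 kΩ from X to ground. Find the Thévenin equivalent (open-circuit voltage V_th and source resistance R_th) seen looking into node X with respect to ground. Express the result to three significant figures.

V_th ≈ 4.67 V, R_th ≈ 4.53 kΩ

R1' = 0.973 + 3.92 = 4.893 kΩ (source resistance + R1).
With X open, the divider is unloaded: V_th = 5.05 × 60.6/65.49 = 4.673 V.
Looking into X with the source shorted: R_th = R1'·R2/(R1'+R2) = 4.893 × 60.6/65.49 = 4.527 kΩ.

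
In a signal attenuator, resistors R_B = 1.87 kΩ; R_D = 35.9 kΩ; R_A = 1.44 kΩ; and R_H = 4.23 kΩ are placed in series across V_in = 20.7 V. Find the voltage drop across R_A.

V ≈ 0.686 V

ΣR = 1.87 + 35.9 + 1.44 + 4.23 = 43.44 kΩ.
Voltage divider: V = V_in · (1.440 / 43.44) = 20.7 × 0.03315 = 0.6862 V.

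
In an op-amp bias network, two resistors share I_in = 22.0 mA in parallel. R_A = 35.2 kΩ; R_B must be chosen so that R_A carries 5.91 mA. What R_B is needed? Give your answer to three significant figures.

R_B ≈ 12.9 kΩ

In a two-way split, I_A/I_in = R_B/(R_A + R_B).
With f = 0.2686, R_B = R_A · f/(1−f) = 35.2 × 0.3673 = 12.93 kΩ.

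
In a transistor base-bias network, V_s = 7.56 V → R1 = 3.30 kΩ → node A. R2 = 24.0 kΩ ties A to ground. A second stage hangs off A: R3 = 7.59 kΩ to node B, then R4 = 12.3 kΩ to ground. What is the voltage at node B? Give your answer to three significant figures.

The second stage (R3 + R4 = 19.89 kΩ) loads node A in parallel with R2.
Effective lower resistance at A: R2 ‖ 19.89 = 10.88 kΩ.
So V_A = 7.56 × 0.7672 = 5.800 V.
Then the unloaded second divider: V_B = V_A × R4/(R3+R4) = 5.800 × 0.6184 = 3.587 V.

V_B ≈ 3.59 V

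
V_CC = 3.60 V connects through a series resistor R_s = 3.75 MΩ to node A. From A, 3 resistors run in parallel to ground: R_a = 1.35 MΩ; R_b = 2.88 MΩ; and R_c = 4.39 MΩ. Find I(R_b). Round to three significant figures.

Parallel bank: R_p = 1/(1/1.35 + 1/2.88 + 1/4.39) = 0.7600 MΩ.
V_A by voltage divider: V_A = 3.60 × 0.7600/(3.75 + 0.7600) = 0.6067 V.
I(R_b) = V_A / R_b = 0.6067/2.88 = 0.2106 µA.

I ≈ 0.211 µA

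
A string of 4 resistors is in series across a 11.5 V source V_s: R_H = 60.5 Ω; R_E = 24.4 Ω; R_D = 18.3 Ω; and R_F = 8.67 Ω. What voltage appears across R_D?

Total series resistance ΣR = 60.5 + 24.4 + 18.3 + 8.67 = 111.9 Ω.
V = V_s · R/ΣR = 11.5 × 0.1636 = 1.881 V.

V ≈ 1.88 V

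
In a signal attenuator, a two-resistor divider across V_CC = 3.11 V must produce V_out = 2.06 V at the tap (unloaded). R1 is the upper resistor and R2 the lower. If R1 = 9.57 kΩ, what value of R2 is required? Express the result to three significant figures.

R2 ≈ 18.8 kΩ

The divider ratio is R2/(R1+R2) = 2.06/3.11 = 0.6624.
R2 = R1 · 0.6624/(1 − 0.6624) = 18.78 kΩ.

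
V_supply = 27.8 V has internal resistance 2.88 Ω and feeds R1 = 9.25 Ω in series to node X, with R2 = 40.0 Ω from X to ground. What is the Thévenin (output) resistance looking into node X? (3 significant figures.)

R1' = 2.88 + 9.25 = 12.13 Ω (source resistance + R1).
Zeroing V_supply shorts the top of R1' to ground, so R_th = R1' ‖ R2 = 9.308 Ω.

R_th ≈ 9.31 Ω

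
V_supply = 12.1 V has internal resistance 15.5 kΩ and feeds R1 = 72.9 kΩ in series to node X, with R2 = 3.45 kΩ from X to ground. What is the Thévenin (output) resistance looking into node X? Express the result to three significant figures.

R1' = 15.5 + 72.9 = 88.40 kΩ (source resistance + R1).
Looking into X with the source shorted: R_th = R1'·R2/(R1'+R2) = 88.40 × 3.45/91.85 = 3.320 kΩ.

R_th ≈ 3.32 kΩ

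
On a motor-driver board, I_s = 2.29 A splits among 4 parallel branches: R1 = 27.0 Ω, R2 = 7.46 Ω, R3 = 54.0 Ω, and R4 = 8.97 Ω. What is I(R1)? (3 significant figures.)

Total conductance ΣG = 1/27.0 + 1/7.46 + 1/54.0 + 1/8.97 = 0.3011 (units of 1/Ω).
R1 takes the fraction G_k/ΣG = 0.03704/0.3011 = 0.1230, so I = 2.29 × 0.1230 = 0.2817 A.

I ≈ 0.282 A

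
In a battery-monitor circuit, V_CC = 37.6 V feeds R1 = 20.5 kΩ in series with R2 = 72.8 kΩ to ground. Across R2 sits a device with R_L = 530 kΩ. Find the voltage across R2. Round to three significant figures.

V_out ≈ 28.5 V

The load sits in parallel with R2, giving an effective lower resistance R2' = R2·R_L/(R2+R_L) = 64.01 kΩ.
Then V_out = V_CC · R2'/(R1 + R2') = 37.6 × 64.01/84.51 = 28.48 V.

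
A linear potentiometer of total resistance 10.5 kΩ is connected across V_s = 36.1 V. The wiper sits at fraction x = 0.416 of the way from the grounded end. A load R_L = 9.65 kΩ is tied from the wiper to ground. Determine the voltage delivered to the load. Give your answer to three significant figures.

The pot divides into 6.132 kΩ above the wiper and 4.368 kΩ below.
(x·R_p) ‖ R_L = 3.007 kΩ.
Then V_out = V_s · 3.007/(6.132 + 3.007) = 11.88 V.

V_out ≈ 11.9 V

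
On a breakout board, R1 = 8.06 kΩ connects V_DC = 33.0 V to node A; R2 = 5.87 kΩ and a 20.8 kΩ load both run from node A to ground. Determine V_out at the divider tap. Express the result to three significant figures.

The load sits in parallel with R2, giving an effective lower resistance R2' = R2·R_L/(R2+R_L) = 4.578 kΩ.
Then V_out = V_DC · R2'/(R1 + R2') = 33.0 × 4.578/12.64 = 11.95 V.

V_out ≈ 12.0 V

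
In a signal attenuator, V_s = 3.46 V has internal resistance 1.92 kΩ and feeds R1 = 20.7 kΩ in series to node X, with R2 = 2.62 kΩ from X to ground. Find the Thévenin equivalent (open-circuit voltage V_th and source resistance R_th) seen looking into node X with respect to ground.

V_th ≈ 0.359 V, R_th ≈ 2.35 kΩ

R1' = 1.92 + 20.7 = 22.62 kΩ (source resistance + R1).
Open-circuit (no load on X): V_th = V_s · R2/(R1' + R2) = 3.46 × 2.62/(22.62 + 2.62) = 0.3592 V.
Looking into X with the source shorted: R_th = R1'·R2/(R1'+R2) = 22.62 × 2.62/25.24 = 2.348 kΩ.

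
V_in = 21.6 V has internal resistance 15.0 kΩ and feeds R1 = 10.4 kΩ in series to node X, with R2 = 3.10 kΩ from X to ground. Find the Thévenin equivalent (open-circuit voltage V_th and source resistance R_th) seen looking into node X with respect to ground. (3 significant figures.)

V_th ≈ 2.35 V, R_th ≈ 2.76 kΩ

R1' = 15.0 + 10.4 = 25.40 kΩ (source resistance + R1).
V_th is the unloaded tap voltage: V_in · R2/(R1'+R2) = 21.6 × 0.1088 = 2.349 V.
Zeroing V_in shorts the top of R1' to ground, so R_th = R1' ‖ R2 = 2.763 kΩ.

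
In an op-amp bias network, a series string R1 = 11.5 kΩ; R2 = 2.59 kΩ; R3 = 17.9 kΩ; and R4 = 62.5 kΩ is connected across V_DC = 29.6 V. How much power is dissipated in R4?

The common current is I = 29.6/94.49 = 0.3133 mA.
V(R4) = I·R = 19.58 V; P = V·I = 19.58 × 0.3133 = 6.133 mW.

P ≈ 6.13 mW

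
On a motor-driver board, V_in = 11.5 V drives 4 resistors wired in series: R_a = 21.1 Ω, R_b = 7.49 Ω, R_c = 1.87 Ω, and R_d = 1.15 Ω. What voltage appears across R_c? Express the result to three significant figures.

Series total: ΣR = 21.1 + 7.49 + 1.87 + 1.15 = 31.61 Ω.
By the voltage-divider rule, V = 11.5 × 1.870/31.61 = 0.6803 V.

V ≈ 0.680 V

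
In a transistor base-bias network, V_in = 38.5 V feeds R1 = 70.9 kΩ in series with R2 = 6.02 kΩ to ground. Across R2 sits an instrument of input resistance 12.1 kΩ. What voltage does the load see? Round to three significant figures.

V_out ≈ 2.07 V

R2 ‖ R_L = (6.02 × 12.1)/(6.02 + 12.1) = 4.020 kΩ.
Then V_out = V_in · R2'/(R1 + R2') = 38.5 × 4.020/74.92 = 2.066 V.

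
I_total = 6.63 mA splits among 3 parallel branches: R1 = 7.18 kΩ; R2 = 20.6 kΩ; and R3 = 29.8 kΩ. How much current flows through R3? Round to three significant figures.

Total conductance ΣG = 1/7.18 + 1/20.6 + 1/29.8 = 0.2214 (units of 1/kΩ).
R3 takes the fraction G_k/ΣG = 0.03356/0.2214 = 0.1516, so I = 6.63 × 0.1516 = 1.005 mA.

I ≈ 1.00 mA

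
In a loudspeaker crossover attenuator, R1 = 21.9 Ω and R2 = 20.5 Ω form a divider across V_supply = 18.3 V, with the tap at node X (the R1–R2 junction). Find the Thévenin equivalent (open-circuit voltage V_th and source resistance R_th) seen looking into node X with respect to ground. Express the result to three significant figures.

With X open, the divider is unloaded: V_th = 18.3 × 20.5/42.40 = 8.848 V.
Looking into X with the source shorted: R_th = R1·R2/(R1+R2) = 21.90 × 20.5/42.40 = 10.59 Ω.

V_th ≈ 8.85 V, R_th ≈ 10.6 Ω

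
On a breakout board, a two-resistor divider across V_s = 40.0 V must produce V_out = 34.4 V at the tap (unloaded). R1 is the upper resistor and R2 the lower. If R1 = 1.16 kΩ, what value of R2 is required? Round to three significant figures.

R2 ≈ 7.13 kΩ

Required fraction k = V_out/V_s = 0.8600.
So R2 = R1 · V_out/(V_s − V_out) = 1.16 × 34.4/(40.0 − 34.4) = 1.16 × 6.143 = 7.126 kΩ.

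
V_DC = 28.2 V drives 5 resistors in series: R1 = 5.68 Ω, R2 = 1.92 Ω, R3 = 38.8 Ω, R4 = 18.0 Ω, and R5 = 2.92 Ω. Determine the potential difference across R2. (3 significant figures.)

ΣR = 5.68 + 1.92 + 38.8 + 18.0 + 2.92 = 67.32 Ω.
Voltage divider: V = V_DC · (1.920 / 67.32) = 28.2 × 0.02852 = 0.8043 V.

V ≈ 0.804 V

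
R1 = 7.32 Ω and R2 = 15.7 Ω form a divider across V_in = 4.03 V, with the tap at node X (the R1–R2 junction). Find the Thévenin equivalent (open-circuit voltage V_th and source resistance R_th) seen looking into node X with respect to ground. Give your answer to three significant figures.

V_th is the unloaded tap voltage: V_in · R2/(R1+R2) = 4.03 × 0.6820 = 2.749 V.
Looking into X with the source shorted: R_th = R1·R2/(R1+R2) = 7.320 × 15.7/23.02 = 4.992 Ω.

V_th ≈ 2.75 V, R_th ≈ 4.99 Ω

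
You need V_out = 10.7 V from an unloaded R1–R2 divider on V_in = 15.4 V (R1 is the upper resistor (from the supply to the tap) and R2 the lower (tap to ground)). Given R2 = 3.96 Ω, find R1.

The divider ratio is R2/(R1+R2) = 10.7/15.4 = 0.6948.
So R1 = R2 · (V_in/V_out − 1) = 3.96 × (15.4/10.7 − 1) = 3.96 × 0.4393 = 1.739 Ω.

R1 ≈ 1.74 Ω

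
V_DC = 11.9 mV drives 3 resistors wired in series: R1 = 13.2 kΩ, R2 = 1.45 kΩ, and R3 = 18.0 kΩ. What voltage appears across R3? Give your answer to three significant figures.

V ≈ 6.56 mV

ΣR = 13.2 + 1.45 + 18.0 = 32.65 kΩ.
V = V_DC · R/ΣR = 11.9 × 0.5513 = 6.560 mV.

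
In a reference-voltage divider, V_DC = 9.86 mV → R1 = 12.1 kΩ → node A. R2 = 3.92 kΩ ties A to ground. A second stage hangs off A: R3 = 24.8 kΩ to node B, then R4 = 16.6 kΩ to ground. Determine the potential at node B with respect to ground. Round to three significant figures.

V_B ≈ 0.903 mV

Looking into the second stage from A: R3 + R4 = 41.40 kΩ appears in parallel with R2.
R2 ‖ (R3+R4) = 3.581 kΩ.
So V_A = 9.86 × 0.2284 = 2.252 mV.
Stage 2 is unloaded, so V_B = V_A · R4/(R3+R4) = 2.252 × 16.6/41.40 = 0.9028 mV.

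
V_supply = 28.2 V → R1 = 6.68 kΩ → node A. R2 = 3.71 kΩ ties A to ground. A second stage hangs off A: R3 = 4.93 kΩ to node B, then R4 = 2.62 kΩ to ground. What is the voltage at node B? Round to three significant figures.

V_B ≈ 2.66 V

Node A sees R2 in parallel with the series input of stage 2, R3 + R4 = 7.550 kΩ.
Effective lower resistance at A: R2 ‖ 7.550 = 2.488 kΩ.
So V_A = 28.2 × 0.2713 = 7.652 V.
Stage 2 is unloaded, so V_B = V_A · R4/(R3+R4) = 7.652 × 2.62/7.550 = 2.655 V.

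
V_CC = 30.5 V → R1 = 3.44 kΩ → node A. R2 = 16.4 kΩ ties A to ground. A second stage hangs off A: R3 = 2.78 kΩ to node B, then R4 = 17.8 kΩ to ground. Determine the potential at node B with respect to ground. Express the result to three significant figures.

Node A sees R2 in parallel with the series input of stage 2, R3 + R4 = 20.58 kΩ.
Effective lower resistance at A: R2 ‖ 20.58 = 9.127 kΩ.
So V_A = 30.5 × 0.7263 = 22.15 V.
V_B = V_A × 0.8649 = 19.16 V.

V_B ≈ 19.2 V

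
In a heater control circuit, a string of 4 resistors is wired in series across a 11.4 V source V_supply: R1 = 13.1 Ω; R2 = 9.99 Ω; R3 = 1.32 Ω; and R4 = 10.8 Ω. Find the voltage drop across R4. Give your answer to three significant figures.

Total series resistance ΣR = 13.1 + 9.99 + 1.32 + 10.8 = 35.21 Ω.
Voltage divider: V = V_supply · (10.80 / 35.21) = 11.4 × 0.3067 = 3.497 V.

V ≈ 3.50 V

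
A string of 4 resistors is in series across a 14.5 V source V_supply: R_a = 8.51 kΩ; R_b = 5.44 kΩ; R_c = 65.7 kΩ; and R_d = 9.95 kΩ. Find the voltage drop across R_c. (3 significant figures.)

V ≈ 10.6 V

Total series resistance ΣR = 8.51 + 5.44 + 65.7 + 9.95 = 89.60 kΩ.
By the voltage-divider rule, V = 14.5 × 65.70/89.60 = 10.63 V.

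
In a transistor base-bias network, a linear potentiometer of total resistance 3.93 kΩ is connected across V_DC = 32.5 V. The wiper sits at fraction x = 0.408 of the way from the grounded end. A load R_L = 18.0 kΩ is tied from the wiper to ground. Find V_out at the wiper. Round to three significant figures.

The pot divides into 2.327 kΩ above the wiper and 1.603 kΩ below.
Lower segment in parallel with the load: 1.603 ‖ 18.0 = 1.472 kΩ.
Then V_out = V_DC · 1.472/(2.327 + 1.472) = 12.60 V.
(Unloaded: V_out = x·V_DC = 13.3 V.)

V_out ≈ 12.6 V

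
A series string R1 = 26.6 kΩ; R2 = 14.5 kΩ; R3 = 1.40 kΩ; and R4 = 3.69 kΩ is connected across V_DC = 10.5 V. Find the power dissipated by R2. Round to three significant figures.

Series current I = V_DC/ΣR = 10.5/46.19 = 0.2273 mA.
P = I²R = 0.05168 × 14.5 = 0.7493 mW.

P ≈ 0.749 mW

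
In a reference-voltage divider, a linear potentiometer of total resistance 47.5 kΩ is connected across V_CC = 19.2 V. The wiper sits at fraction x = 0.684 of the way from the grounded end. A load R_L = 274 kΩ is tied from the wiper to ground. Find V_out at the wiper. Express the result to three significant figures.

Lower segment x·R_p = 32.49 kΩ; upper segment (1−x)·R_p = 15.01 kΩ.
R_L loads the lower segment: effective lower R = 29.05 kΩ.
Then V_out = V_CC · 29.05/(15.01 + 29.05) = 12.66 V.
(Unloaded: V_out = x·V_CC = 13.1 V.)

V_out ≈ 12.7 V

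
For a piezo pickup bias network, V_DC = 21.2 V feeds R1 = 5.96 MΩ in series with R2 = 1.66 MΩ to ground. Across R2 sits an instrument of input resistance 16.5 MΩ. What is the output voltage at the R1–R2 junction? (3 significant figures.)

V_out ≈ 4.28 V

The load sits in parallel with R2, giving an effective lower resistance R2' = R2·R_L/(R2+R_L) = 1.508 MΩ.
Then V_out = V_DC · R2'/(R1 + R2') = 21.2 × 1.508/7.468 = 4.281 V.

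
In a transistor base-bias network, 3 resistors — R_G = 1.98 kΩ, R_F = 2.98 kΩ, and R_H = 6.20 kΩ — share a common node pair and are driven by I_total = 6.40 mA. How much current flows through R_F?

I ≈ 2.14 mA

Total conductance ΣG = 1/1.98 + 1/2.98 + 1/6.20 = 1.002 (units of 1/kΩ).
By the current-divider rule, I = I_total · G_k/ΣG = 6.40 × 0.3349 = 2.144 mA.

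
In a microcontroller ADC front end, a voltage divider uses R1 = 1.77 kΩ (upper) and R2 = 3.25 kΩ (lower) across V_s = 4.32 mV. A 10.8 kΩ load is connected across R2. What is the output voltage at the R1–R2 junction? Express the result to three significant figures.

R2 ‖ R_L = (3.25 × 10.8)/(3.25 + 10.8) = 2.498 kΩ.
Then V_out = V_s · R2'/(R1 + R2') = 4.32 × 2.498/4.268 = 2.529 mV.

V_out ≈ 2.53 mV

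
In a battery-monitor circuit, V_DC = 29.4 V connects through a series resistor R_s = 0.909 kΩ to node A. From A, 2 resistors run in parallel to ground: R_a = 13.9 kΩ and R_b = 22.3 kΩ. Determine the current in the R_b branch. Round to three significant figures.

Parallel bank: R_p = 1/(1/13.9 + 1/22.3) = 8.563 kΩ.
V_A = 29.4 × 8.563/9.472 = 26.58 V.
I(R_b) = V_A / R_b = 26.58/22.3 = 1.192 mA.
(Equivalently: I_total = 3.104 mA, then current-divider fraction G_k/ΣG = 0.3840.)

I ≈ 1.19 mA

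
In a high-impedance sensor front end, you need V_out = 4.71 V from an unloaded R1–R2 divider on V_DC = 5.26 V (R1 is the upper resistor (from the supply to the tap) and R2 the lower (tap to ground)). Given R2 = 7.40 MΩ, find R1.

The divider ratio is R2/(R1+R2) = 4.71/5.26 = 0.8954.
So R1 = R2 · (V_DC/V_out − 1) = 7.40 × (5.26/4.71 − 1) = 7.40 × 0.1168 = 0.8641 MΩ.

R1 ≈ 0.864 MΩ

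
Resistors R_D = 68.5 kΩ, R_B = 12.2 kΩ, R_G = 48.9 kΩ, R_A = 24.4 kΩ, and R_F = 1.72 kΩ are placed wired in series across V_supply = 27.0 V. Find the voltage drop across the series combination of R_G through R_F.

V ≈ 13.0 V

ΣR = 68.5 + 12.2 + 48.9 + 24.4 + 1.72 = 155.7 kΩ.
R_{R_G..R_F} = 48.9 + 24.4 + 1.72 = 75.02 kΩ.
Voltage divider: V = V_supply · (75.02 / 155.7) = 27.0 × 0.4818 = 13.01 V.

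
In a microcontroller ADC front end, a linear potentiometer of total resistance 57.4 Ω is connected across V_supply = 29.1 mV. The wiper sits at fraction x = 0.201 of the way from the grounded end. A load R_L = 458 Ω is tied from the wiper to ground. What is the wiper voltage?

V_out ≈ 5.73 mV

Lower segment x·R_p = 11.54 Ω; upper segment (1−x)·R_p = 45.86 Ω.
R_L loads the lower segment: effective lower R = 11.25 Ω.
Then V_out = V_supply · 11.25/(45.86 + 11.25) = 5.734 mV.
(Unloaded: V_out = x·V_supply = 5.85 mV.)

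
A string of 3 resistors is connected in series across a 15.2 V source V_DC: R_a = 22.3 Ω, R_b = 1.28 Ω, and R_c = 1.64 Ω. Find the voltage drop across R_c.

V ≈ 0.988 V

Series total: ΣR = 22.3 + 1.28 + 1.64 = 25.22 Ω.
Voltage divider: V = V_DC · (1.640 / 25.22) = 15.2 × 0.06503 = 0.9884 V.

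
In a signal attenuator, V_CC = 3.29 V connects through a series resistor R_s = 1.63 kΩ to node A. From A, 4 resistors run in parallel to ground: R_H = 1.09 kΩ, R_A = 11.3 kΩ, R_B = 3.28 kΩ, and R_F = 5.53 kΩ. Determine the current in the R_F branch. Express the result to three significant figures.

Equivalent of the parallel group: R_p = 0.6704 kΩ.
V_A by voltage divider: V_A = 3.29 × 0.6704/(1.63 + 0.6704) = 0.9588 V.
Branch current I = V_A/R_F = 0.9588/5.53 = 0.1734 mA.

I ≈ 0.173 mA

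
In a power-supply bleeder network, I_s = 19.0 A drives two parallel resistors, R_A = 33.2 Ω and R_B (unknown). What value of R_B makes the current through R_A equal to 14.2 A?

Two-branch current divider: I_A = I_s · R_B/(R_A + R_B).
14.2/19.0 = R_B/(R_A + R_B) → R_B = R_A · (0.7474)/(1 − 0.7474) = 33.2 × 2.958 = 98.22 Ω.

R_B ≈ 98.2 Ω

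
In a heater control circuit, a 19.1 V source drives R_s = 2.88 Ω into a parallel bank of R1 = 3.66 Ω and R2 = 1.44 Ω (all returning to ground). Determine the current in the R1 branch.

Parallel bank: R_p = 1/(1/3.66 + 1/1.44) = 1.033 Ω.
V_A = 19.1 × 1.033/3.913 = 5.044 V.
I(R1) = V_A / R1 = 5.044/3.66 = 1.378 A.

I ≈ 1.38 A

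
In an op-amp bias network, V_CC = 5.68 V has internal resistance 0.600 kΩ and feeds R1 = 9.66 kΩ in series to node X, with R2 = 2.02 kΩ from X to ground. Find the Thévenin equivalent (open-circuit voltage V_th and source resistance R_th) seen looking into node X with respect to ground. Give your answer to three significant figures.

V_th ≈ 0.934 V, R_th ≈ 1.69 kΩ

R1' = 0.600 + 9.66 = 10.26 kΩ (source resistance + R1).
With X open, the divider is unloaded: V_th = 5.68 × 2.02/12.28 = 0.9343 V.
Looking into X with the source shorted: R_th = R1'·R2/(R1'+R2) = 10.26 × 2.02/12.28 = 1.688 kΩ.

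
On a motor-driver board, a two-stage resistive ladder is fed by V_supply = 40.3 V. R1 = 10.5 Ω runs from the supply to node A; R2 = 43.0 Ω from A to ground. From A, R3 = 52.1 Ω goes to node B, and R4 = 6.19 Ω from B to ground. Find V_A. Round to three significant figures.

V_A ≈ 28.3 V

Looking into the second stage from A: R3 + R4 = 58.29 Ω appears in parallel with R2.
Effective lower resistance at A: R2 ‖ 58.29 = 24.75 Ω.
V_A = 40.3 × 24.75/(10.5 + 24.75) = 28.29 V.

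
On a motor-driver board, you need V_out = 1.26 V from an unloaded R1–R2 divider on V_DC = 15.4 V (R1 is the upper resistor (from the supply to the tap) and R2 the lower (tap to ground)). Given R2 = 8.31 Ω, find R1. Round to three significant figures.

R1 ≈ 93.3 Ω

The divider ratio is R2/(R1+R2) = 1.26/15.4 = 0.08182.
Rearranging, R1 = R2·(1−k)/k = 8.31 × 11.22 = 93.26 Ω.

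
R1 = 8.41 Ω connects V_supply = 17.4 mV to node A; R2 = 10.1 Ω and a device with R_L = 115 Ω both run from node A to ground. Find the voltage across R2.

The load sits in parallel with R2, giving an effective lower resistance R2' = R2·R_L/(R2+R_L) = 9.285 Ω.
Then V_out = V_supply · R2'/(R1 + R2') = 17.4 × 9.285/17.69 = 9.130 mV.

V_out ≈ 9.13 mV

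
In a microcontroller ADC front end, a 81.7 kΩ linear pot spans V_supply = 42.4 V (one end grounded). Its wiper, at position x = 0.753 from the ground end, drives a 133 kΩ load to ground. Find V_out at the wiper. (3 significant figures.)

V_out ≈ 28.7 V

The pot divides into 20.18 kΩ above the wiper and 61.52 kΩ below.
Lower segment in parallel with the load: 61.52 ‖ 133 = 42.06 kΩ.
Then V_out = V_supply · 42.06/(20.18 + 42.06) = 28.65 V.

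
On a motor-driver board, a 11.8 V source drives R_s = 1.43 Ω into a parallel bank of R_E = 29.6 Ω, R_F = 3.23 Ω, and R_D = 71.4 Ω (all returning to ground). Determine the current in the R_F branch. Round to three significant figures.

Parallel bank: R_p = 1/(1/29.6 + 1/3.23 + 1/71.4) = 2.798 Ω.
V_A by voltage divider: V_A = 11.8 × 2.798/(1.43 + 2.798) = 7.809 V.
I(R_F) = V_A / R_F = 7.809/3.23 = 2.418 A.
(Equivalently: I_total = 2.791 A, then current-divider fraction G_k/ΣG = 0.8663.)

I ≈ 2.42 A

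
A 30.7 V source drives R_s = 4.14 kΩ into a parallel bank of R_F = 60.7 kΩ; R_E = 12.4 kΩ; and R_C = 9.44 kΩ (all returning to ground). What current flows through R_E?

I ≈ 1.35 mA

Parallel bank: R_p = 1/(1/60.7 + 1/12.4 + 1/9.44) = 4.925 kΩ.
V_A by voltage divider: V_A = 30.7 × 4.925/(4.14 + 4.925) = 16.68 V.
Branch current I = V_A/R_E = 16.68/12.4 = 1.345 mA.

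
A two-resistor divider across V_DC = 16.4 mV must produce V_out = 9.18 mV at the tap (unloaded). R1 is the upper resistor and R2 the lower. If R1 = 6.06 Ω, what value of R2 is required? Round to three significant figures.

V_out/V_DC = R2/(R1+R2) = 0.5598.
R2 = R1 · 0.5598/(1 − 0.5598) = 7.705 Ω.

R2 ≈ 7.71 Ω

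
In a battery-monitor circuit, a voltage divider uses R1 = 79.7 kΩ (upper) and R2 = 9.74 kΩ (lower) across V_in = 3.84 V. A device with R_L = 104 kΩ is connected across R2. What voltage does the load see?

V_out ≈ 0.386 V

R2 ‖ R_L = (9.74 × 104)/(9.74 + 104) = 8.906 kΩ.
Then V_out = V_in · R2'/(R1 + R2') = 3.84 × 8.906/88.61 = 0.3860 V.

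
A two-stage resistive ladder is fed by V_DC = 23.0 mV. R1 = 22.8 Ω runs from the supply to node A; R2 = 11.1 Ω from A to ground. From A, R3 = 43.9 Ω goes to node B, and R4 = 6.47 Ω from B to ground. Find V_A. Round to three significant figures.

The second stage (R3 + R4 = 50.37 Ω) loads node A in parallel with R2.
R2 ‖ (R3+R4) = 9.096 Ω.
V_A = 23.0 × 9.096/(22.8 + 9.096) = 6.559 mV.

V_A ≈ 6.56 mV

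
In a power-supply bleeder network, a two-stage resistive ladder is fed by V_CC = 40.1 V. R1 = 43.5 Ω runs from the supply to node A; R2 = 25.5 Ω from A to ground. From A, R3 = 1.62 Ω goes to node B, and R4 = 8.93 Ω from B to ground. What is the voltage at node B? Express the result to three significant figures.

V_B ≈ 4.97 V

Looking into the second stage from A: R3 + R4 = 10.55 Ω appears in parallel with R2.
R2 ‖ (R3+R4) = 7.463 Ω.
First divider: V_A = V_CC · 7.463/(43.5 + 7.463) = 5.872 V.
V_B = V_A × 0.8464 = 4.970 V.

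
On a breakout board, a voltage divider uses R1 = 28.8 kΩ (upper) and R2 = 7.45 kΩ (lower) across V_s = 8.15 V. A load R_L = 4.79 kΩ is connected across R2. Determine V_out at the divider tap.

First combine the lower leg with the load: R2 ‖ R_L = 2.915 kΩ.
Voltage divider with the loaded lower leg: V_out = 8.15 × 2.915/(28.8 + 2.915) = 8.15 × 0.09193 = 0.7492 V.

V_out ≈ 0.749 V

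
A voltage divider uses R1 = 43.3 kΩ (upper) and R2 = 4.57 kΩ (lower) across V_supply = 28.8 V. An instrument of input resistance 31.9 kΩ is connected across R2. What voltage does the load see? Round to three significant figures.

First combine the lower leg with the load: R2 ‖ R_L = 3.997 kΩ.
Now apply the divider: V_out = 28.8 × 0.08452 = 2.434 V.

V_out ≈ 2.43 V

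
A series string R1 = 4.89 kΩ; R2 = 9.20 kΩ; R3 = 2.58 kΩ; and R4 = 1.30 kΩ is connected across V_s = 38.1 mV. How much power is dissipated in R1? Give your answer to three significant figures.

The common current is I = 38.1/17.97 = 2.120 µA.
P(R1) = I²·R1 = (2.120)² × 4.89 = 21.98 nW.

P ≈ 22.0 nW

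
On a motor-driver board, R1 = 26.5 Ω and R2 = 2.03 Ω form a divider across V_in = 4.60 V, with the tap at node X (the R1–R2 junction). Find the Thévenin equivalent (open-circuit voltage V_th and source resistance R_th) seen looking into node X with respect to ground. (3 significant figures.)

V_th ≈ 0.327 V, R_th ≈ 1.89 Ω

With X open, the divider is unloaded: V_th = 4.60 × 2.03/28.53 = 0.3273 V.
With V_in suppressed (replaced by a short), R_th = R1 ‖ R2 = (26.50 × 2.03)/(26.50 + 2.03) = 1.886 Ω.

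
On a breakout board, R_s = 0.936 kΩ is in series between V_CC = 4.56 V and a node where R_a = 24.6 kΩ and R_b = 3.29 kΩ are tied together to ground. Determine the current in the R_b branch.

Combine the parallel branches: R_p = (1/24.6 + 1/3.29)⁻¹ = 2.902 kΩ.
V_A by voltage divider: V_A = 4.56 × 2.902/(0.936 + 2.902) = 3.448 V.
I(R_b) = V_A / R_b = 3.448/3.29 = 1.048 mA.

I ≈ 1.05 mA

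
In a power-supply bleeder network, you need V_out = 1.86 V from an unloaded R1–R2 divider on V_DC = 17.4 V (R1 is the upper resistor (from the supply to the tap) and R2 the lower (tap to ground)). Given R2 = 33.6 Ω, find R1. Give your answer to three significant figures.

V_out/V_DC = R2/(R1+R2) = 0.1069.
Rearranging, R1 = R2·(1−k)/k = 33.6 × 8.355 = 280.7 Ω.

R1 ≈ 281 Ω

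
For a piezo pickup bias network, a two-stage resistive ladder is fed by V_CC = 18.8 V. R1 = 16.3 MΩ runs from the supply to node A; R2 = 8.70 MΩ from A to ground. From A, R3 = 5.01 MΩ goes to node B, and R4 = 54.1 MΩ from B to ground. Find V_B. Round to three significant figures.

V_B ≈ 5.46 V

Looking into the second stage from A: R3 + R4 = 59.11 MΩ appears in parallel with R2.
Effective lower resistance at A: R2 ‖ 59.11 = 7.584 MΩ.
First divider: V_A = V_CC · 7.584/(16.3 + 7.584) = 5.970 V.
V_B = V_A × 0.9152 = 5.464 V.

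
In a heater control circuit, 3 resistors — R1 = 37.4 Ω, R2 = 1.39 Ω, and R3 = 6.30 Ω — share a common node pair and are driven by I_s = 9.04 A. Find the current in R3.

ΣG = 1/37.4 + 1/1.39 + 1/6.30 = 0.9049.
By the current-divider rule, I = I_s · G_k/ΣG = 9.04 × 0.1754 = 1.586 A.

I ≈ 1.59 A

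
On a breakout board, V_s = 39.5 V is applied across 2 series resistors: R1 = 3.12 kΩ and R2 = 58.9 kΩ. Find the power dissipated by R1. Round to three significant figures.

P ≈ 1.27 mW

ΣR = 62.02 kΩ → I = 39.5/62.02 = 0.6369 mA.
P(R1) = I²·R1 = (0.6369)² × 3.12 = 1.266 mW.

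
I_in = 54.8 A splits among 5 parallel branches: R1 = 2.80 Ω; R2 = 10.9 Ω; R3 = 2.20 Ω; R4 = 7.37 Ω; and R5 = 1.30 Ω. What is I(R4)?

I ≈ 4.11 A

Total conductance ΣG = 1/2.80 + 1/10.9 + 1/2.20 + 1/7.37 + 1/1.30 = 1.808 (units of 1/Ω).
Current divider: I(R4) = I_in · G_k/ΣG = 54.8 × (0.1357/1.808) = 54.8 × 0.07503 = 4.112 A.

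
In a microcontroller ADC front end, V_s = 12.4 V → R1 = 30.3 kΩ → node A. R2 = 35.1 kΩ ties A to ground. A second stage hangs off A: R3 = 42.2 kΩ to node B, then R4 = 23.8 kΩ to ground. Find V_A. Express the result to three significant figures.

Looking into the second stage from A: R3 + R4 = 66.00 kΩ appears in parallel with R2.
Effective lower resistance at A: R2 ‖ 66.00 = 22.91 kΩ.
V_A = 12.4 × 22.91/(30.3 + 22.91) = 5.339 V.

V_A ≈ 5.34 V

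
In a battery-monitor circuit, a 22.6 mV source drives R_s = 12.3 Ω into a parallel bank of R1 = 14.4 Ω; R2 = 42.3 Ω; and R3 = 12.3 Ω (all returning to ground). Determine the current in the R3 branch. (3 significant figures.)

Parallel bank: R_p = 1/(1/14.4 + 1/42.3 + 1/12.3) = 5.734 Ω.
Node voltage V_A = V_DC · R_p/(R_s + R_p) = 22.6 × 0.3180 = 7.186 mV.
Branch current I = V_A/R3 = 7.186/12.3 = 0.5842 mA.

I ≈ 0.584 mA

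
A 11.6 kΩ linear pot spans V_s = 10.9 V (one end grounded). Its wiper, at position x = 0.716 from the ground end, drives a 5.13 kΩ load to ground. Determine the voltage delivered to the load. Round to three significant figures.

V_out ≈ 5.35 V

The pot divides into 3.294 kΩ above the wiper and 8.306 kΩ below.
(x·R_p) ‖ R_L = 3.171 kΩ.
Loaded-divider output: V_out = 10.9 × 0.4905 = 5.346 V.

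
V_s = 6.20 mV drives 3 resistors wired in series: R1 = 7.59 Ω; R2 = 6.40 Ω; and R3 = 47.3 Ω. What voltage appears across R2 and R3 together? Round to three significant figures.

ΣR = 7.59 + 6.40 + 47.3 = 61.29 Ω.
R_{R2..R3} = 6.40 + 47.3 = 53.70 Ω.
V = V_s · R/ΣR = 6.20 × 0.8762 = 5.432 mV.

V ≈ 5.43 mV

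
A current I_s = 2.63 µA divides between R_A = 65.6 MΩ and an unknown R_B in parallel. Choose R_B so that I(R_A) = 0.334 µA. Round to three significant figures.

R_B ≈ 9.54 MΩ

Two-branch current divider: I_A = I_s · R_B/(R_A + R_B).
0.334/2.63 = R_B/(R_A + R_B) → R_B = R_A · (0.1270)/(1 − 0.1270) = 65.6 × 0.1455 = 9.543 MΩ.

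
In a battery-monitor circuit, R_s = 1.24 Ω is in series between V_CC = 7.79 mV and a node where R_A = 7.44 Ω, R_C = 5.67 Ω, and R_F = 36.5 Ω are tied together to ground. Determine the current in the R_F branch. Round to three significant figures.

Equivalent of the parallel group: R_p = 2.957 Ω.
Node voltage V_A = V_CC · R_p/(R_s + R_p) = 7.79 × 0.7046 = 5.488 mV.
Branch current I = V_A/R_F = 5.488/36.5 = 0.1504 mA.

I ≈ 0.150 mA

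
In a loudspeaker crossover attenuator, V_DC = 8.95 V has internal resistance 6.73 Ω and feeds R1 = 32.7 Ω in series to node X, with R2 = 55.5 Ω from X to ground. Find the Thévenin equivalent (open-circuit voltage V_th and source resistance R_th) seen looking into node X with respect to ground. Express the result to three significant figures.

R1' = 6.73 + 32.7 = 39.43 Ω (source resistance + R1).
V_th is the unloaded tap voltage: V_DC · R2/(R1'+R2) = 8.95 × 0.5846 = 5.233 V.
With V_DC suppressed (replaced by a short), R_th = R1' ‖ R2 = (39.43 × 55.5)/(39.43 + 55.5) = 23.05 Ω.

V_th ≈ 5.23 V, R_th ≈ 23.1 Ω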